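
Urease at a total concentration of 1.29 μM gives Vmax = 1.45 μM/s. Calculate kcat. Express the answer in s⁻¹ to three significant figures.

1.12 s⁻¹

kcat = Vmax/[E]total = 1.45 μM/s / 1.29 μM = 1.12 s⁻¹.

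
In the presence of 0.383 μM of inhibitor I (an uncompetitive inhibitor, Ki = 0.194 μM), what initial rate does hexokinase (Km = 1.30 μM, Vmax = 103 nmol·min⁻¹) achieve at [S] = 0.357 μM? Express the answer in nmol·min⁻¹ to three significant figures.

15.6 nmol·min⁻¹

α = 1 + [I]/Ki = 1 + 0.383/0.194 = 2.974.
For an uncompetitive inhibitor, both parameters are divided by α, giving Vmax/α and Km/α: Km,app = 0.437 μM, Vmax,app = 34.6 nmol·min⁻¹.
v = Vmax,app·[S]/(Km,app + [S]) = 34.6 × 0.357/(0.437 + 0.357) = 15.6 nmol·min⁻¹.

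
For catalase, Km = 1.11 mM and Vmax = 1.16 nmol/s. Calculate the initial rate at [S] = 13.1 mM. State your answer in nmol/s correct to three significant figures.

1.07 nmol/s

[S]/(Km+[S]) = 13.1/14.21 = 0.9219, the fractional saturation.
v = 0.9219 × Vmax = 0.9219 × 1.16 = 1.07 nmol/s.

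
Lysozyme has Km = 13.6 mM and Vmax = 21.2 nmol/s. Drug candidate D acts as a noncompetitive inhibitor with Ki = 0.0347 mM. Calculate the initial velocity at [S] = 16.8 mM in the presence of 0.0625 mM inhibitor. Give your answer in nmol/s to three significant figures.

α = 1 + [I]/Ki = 1 + 0.0625/0.0347 = 2.801.
For a noncompetitive inhibitor, Vmax is reduced to Vmax/α while Km is unchanged: Km,app = 13.6 mM, Vmax,app = 7.57 nmol/s.
v = Vmax,app·[S]/(Km,app + [S]) = 7.57 × 16.8/(13.6 + 16.8) = 4.18 nmol/s.

4.18 nmol/s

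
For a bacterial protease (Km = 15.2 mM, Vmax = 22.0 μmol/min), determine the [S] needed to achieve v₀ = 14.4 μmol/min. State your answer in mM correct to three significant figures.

28.8 mM

The required fractional saturation is v/Vmax = 14.4/22.0 = 0.6545.
Then [S]/(Km+[S]) = 0.6545 ⇒ [S] = 15.2 × 0.6545/(1 − 0.6545) = 28.8 mM.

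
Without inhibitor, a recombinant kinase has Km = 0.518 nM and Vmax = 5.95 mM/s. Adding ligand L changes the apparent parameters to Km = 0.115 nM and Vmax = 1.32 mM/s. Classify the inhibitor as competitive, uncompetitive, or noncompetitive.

uncompetitive

Both Km and Vmax decrease by the same factor (~4.50-fold) — characteristic of uncompetitive inhibition.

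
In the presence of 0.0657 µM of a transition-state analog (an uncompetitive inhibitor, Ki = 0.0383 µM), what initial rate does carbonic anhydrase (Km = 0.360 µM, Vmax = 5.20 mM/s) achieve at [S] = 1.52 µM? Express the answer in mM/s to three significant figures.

1.76 mM/s

α = 1 + [I]/Ki = 1 + 0.0657/0.0383 = 2.715.
For an uncompetitive inhibitor, both parameters are divided by α, giving Vmax/α and Km/α: Km,app = 0.133 µM, Vmax,app = 1.92 mM/s.
v = Vmax,app·[S]/(Km,app + [S]) = 1.92 × 1.52/(0.133 + 1.52) = 1.76 mM/s.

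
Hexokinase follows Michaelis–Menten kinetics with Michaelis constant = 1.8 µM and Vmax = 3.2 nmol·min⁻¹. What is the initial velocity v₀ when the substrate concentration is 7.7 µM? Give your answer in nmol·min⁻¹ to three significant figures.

[S]/(Km+[S]) = 7.7/9.500 = 0.8105, the fractional saturation.
v = 0.8105 × Vmax = 0.8105 × 3.2 = 2.59 nmol·min⁻¹.

2.59 nmol·min⁻¹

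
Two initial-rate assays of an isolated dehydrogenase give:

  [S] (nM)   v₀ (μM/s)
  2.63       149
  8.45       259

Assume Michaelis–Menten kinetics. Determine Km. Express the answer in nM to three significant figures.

From v = Vmax[S]/(Km+[S]), each point gives Vmax = v(Km+[S])/[S].
Equating: 149(Km+2.63)/2.63 = 259(Km+8.45)/8.45.
56.65·Km + 149 = 30.65·Km + 259, so (56.65 − 30.65)·Km = 259 − 149.
Km = 110.0/26.00 = 4.23 nM; then Vmax = 149(4.23+2.63)/2.63 = 389 μM/s.

4.23 nM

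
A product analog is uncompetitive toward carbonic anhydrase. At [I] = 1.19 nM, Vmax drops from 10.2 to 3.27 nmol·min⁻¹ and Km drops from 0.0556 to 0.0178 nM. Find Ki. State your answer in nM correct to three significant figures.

0.562 nM

Uncompetitive: Vmax,app = Vmax/α (and Km,app = Km/α) with α = 1 + [I]/Ki.
α = Vmax/Vmax,app = 10.2/3.27 = 3.119.
Ki = [I]/(α − 1) = 1.19/2.119 = 0.562 nM.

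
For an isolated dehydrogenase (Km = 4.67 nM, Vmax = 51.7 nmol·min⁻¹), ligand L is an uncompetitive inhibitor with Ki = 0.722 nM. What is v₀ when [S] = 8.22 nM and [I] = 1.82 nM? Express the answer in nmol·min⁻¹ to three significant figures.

12.6 nmol·min⁻¹

With α = 1 + [I]/Ki = 1 + 1.82/0.722 = 3.521, the uncompetitive rate law is v = (Vmax/α)·[S] / (Km/α + [S]).
v = (51.7/3.521)×8.22 / (4.67/3.521 + 8.22) = 120.7/9.546 = 12.6 nmol·min⁻¹.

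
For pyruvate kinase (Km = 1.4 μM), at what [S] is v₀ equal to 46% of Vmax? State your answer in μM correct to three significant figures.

1.19 μM

v/Vmax = [S]/(Km+[S]) = 0.46, so [S] = Km·0.46/(1 − 0.46) = 1.4 × 0.8519.
[S] = 1.19 μM.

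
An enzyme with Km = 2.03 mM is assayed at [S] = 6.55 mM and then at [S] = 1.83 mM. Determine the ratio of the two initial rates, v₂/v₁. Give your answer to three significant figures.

Since Vmax cancels, v₂/v₁ = [S]₂(Km+[S]₁) / [S]₁(Km+[S]₂).
= 1.83×(2.03+6.55) / (6.55×(2.03+1.83)) = 15.70/25.28 = 0.621.

0.621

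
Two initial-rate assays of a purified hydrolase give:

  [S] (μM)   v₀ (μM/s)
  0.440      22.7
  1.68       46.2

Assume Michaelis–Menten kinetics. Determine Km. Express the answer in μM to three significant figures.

From v = Vmax[S]/(Km+[S]), each point gives Vmax = v(Km+[S])/[S].
Equating: 22.7(Km+0.440)/0.440 = 46.2(Km+1.68)/1.68.
51.59·Km + 22.7 = 27.50·Km + 46.2, so (51.59 − 27.50)·Km = 46.2 − 22.7.
Km = 23.50/24.09 = 0.975 μM; then Vmax = 22.7(0.975+0.440)/0.440 = 73.0 μM/s.

0.975 μM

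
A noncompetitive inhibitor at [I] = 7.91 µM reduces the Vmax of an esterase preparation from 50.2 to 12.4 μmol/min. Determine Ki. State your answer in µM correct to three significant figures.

Noncompetitive: Vmax,app = Vmax/α with α = 1 + [I]/Ki.
α = Vmax/Vmax,app = 50.2/12.4 = 4.048.
Since α = 1 + [I]/Ki, [I]/Ki = 4.048 − 1 = 3.048 and Ki = 7.91/3.048 = 2.59 µM.

2.59 µM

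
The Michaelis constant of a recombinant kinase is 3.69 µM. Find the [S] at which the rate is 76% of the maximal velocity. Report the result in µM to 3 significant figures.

v/Vmax = [S]/(Km+[S]) = 0.76, so [S] = Km·0.76/(1 − 0.76) = 3.69 × 3.167.
[S] = 11.7 µM.

11.7 µM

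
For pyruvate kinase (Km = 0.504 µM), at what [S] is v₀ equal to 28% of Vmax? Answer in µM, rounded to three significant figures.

0.196 µM

v/Vmax = [S]/(Km+[S]) = 0.28, so [S] = Km·0.28/(1 − 0.28) = 0.504 × 0.3889.
[S] = 0.196 µM.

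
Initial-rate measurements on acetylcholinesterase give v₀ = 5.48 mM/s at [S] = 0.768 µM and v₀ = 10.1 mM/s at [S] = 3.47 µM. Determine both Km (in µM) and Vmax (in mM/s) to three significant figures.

In reciprocal form, 1/v = (Km/Vmax)·(1/[S]) + 1/Vmax. The two points give (1/[S], 1/v) = (1.302, 0.1825) and (0.2882, 0.09901).
Slope = (0.1825 − 0.09901)/(1.302 − 0.2882) = 0.08233; intercept = 0.1825 − 0.08233×1.302 = 0.07528.
Vmax = 1/intercept = 13.3 mM/s; Km = slope × Vmax = 0.08233 × 13.3 = 1.09 µM.

Km = 1.09 µM; Vmax = 13.3 mM/s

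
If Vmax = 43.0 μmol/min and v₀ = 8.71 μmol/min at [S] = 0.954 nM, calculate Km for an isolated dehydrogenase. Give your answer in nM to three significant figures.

v/Vmax = 8.71/43.0 = 0.2026 = [S]/(Km+[S]).
So Km + [S] = [S]/0.2026 = 4.710 nM, giving Km = 4.710 − 0.954 = 3.76 nM.

3.76 nM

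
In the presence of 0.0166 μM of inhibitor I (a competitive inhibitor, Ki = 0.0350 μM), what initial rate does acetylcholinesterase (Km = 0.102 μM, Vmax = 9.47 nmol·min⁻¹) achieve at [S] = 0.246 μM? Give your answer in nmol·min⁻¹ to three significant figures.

α = 1 + [I]/Ki = 1 + 0.0166/0.0350 = 1.474.
For a competitive inhibitor, Vmax is unchanged and the apparent Km becomes α·Km: Km,app = 0.150 μM, Vmax,app = 9.47 nmol·min⁻¹.
v = Vmax,app·[S]/(Km,app + [S]) = 9.47 × 0.246/(0.150 + 0.246) = 5.88 nmol·min⁻¹.

5.88 nmol·min⁻¹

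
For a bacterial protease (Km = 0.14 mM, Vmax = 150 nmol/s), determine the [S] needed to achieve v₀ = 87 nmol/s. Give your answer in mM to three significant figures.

0.193 mM

The required fractional saturation is v/Vmax = 87/150 = 0.5800.
Then [S]/(Km+[S]) = 0.5800 ⇒ [S] = 0.14 × 0.5800/(1 − 0.5800) = 0.193 mM.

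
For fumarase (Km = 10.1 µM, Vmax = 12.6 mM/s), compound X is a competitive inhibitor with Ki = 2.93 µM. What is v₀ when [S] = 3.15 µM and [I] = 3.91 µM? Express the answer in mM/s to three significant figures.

1.48 mM/s

With α = 1 + [I]/Ki = 1 + 3.91/2.93 = 2.334, the competitive rate law is v = Vmax[S] / (αKm + [S]).
v = 12.6×3.15 / (2.334×10.1 + 3.15) = 39.69/26.73 = 1.48 mM/s.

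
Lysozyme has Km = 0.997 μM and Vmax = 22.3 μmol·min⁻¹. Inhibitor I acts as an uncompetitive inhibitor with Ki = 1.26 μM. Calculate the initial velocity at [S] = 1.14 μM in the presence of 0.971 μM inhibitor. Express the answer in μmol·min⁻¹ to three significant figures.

With α = 1 + [I]/Ki = 1 + 0.971/1.26 = 1.771, the uncompetitive rate law is v = (Vmax/α)·[S] / (Km/α + [S]).
v = (22.3/1.771)×1.14 / (0.997/1.771 + 1.14) = 14.36/1.703 = 8.43 μmol·min⁻¹.

8.43 μmol·min⁻¹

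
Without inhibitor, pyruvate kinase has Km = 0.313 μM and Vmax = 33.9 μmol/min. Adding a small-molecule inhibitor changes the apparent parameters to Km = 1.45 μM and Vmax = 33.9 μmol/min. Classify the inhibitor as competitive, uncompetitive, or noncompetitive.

Km increases (0.313 → 1.45 μM) while Vmax is unchanged — the hallmark of competitive inhibition.

competitive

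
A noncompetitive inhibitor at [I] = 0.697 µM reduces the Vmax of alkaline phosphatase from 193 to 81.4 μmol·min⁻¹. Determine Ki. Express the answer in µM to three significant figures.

0.508 µM

Noncompetitive: Vmax,app = Vmax/α with α = 1 + [I]/Ki.
α = Vmax/Vmax,app = 193/81.4 = 2.371.
Since α = 1 + [I]/Ki, [I]/Ki = 2.371 − 1 = 1.371 and Ki = 0.697/1.371 = 0.508 µM.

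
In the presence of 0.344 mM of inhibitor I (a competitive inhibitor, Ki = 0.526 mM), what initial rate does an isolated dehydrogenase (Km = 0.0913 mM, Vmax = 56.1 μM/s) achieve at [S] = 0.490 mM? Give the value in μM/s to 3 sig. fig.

α = 1 + [I]/Ki = 1 + 0.344/0.526 = 1.654.
For a competitive inhibitor, Vmax is unchanged and the apparent Km becomes α·Km: Km,app = 0.151 mM, Vmax,app = 56.1 μM/s.
v = Vmax,app·[S]/(Km,app + [S]) = 56.1 × 0.490/(0.151 + 0.490) = 42.9 μM/s.

42.9 μM/s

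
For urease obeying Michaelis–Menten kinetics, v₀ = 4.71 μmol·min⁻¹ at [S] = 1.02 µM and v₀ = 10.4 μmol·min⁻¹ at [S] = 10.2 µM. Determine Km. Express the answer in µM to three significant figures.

From v = Vmax[S]/(Km+[S]), each point gives Vmax = v(Km+[S])/[S].
Equating: 4.71(Km+1.02)/1.02 = 10.4(Km+10.2)/10.2.
4.618·Km + 4.71 = 1.020·Km + 10.4, so (4.618 − 1.020)·Km = 10.4 − 4.71.
Km = 5.690/3.598 = 1.58 µM; then Vmax = 4.71(1.58+1.02)/1.02 = 12.0 μmol·min⁻¹.

1.58 µM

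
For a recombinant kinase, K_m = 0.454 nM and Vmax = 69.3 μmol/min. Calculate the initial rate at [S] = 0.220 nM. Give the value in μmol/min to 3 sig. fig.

[S]/(Km+[S]) = 0.220/0.6740 = 0.3264, the fractional saturation.
v = 0.3264 × Vmax = 0.3264 × 69.3 = 22.6 μmol/min.

22.6 μmol/min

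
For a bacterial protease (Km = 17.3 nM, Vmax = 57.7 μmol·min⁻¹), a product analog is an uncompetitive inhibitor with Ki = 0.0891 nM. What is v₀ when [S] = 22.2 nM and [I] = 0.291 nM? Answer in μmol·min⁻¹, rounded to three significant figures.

11.4 μmol·min⁻¹

With α = 1 + [I]/Ki = 1 + 0.291/0.0891 = 4.266, the uncompetitive rate law is v = (Vmax/α)·[S] / (Km/α + [S]).
v = (57.7/4.266)×22.2 / (17.3/4.266 + 22.2) = 300.3/26.26 = 11.4 μmol·min⁻¹.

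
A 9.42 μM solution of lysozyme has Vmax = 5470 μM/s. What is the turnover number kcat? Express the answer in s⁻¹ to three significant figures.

581 s⁻¹

kcat = Vmax/[E]total = 5470 μM/s / 9.42 μM = 581 s⁻¹.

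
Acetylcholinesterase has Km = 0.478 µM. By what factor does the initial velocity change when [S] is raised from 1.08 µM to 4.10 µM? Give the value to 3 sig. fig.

1.29

Since Vmax cancels, v₂/v₁ = [S]₂(Km+[S]₁) / [S]₁(Km+[S]₂).
= 4.10×(0.478+1.08) / (1.08×(0.478+4.10)) = 6.388/4.944 = 1.29.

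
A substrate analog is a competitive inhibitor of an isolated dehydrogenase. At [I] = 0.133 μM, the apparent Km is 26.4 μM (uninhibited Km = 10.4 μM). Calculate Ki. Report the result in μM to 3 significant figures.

Competitive: Km,app = α·Km with α = 1 + [I]/Ki.
α = Km,app/Km = 26.4/10.4 = 2.538.
Since α = 1 + [I]/Ki, [I]/Ki = 2.538 − 1 = 1.538 and Ki = 0.133/1.538 = 0.0865 μM.

0.0865 μM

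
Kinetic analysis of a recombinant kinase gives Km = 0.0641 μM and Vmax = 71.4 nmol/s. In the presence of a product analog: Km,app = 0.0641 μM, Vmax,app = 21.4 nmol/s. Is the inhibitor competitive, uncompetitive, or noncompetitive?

Vmax decreases (71.4 → 21.4 nmol/s) while Km is unchanged — pure noncompetitive inhibition.

noncompetitive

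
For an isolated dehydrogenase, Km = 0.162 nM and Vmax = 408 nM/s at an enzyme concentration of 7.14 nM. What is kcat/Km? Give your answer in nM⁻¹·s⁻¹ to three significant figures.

kcat = Vmax/[E]total = 408/7.14 = 57.1 s⁻¹.
kcat/Km = 57.1/0.162 = 353 nM⁻¹·s⁻¹.

353 nM⁻¹·s⁻¹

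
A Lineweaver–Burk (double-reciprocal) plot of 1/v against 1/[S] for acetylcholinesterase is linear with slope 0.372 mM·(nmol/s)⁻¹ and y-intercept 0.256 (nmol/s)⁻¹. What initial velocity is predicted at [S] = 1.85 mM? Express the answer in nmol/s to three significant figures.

2.19 nmol/s

The y-intercept is 1/Vmax, so Vmax = 1/0.256 = 3.91 nmol/s.
The slope is Km/Vmax, so Km = 0.372 × 3.91 = 1.45 mM.
Then v = 3.91 × 1.85/(1.45 + 1.85) = 2.19 nmol/s.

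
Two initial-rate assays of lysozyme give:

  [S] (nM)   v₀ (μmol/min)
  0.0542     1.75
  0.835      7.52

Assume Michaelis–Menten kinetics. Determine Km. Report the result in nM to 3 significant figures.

In reciprocal form, 1/v = (Km/Vmax)·(1/[S]) + 1/Vmax. The two points give (1/[S], 1/v) = (18.45, 0.5714) and (1.198, 0.1330).
Slope = (0.5714 − 0.1330)/(18.45 − 1.198) = 0.02541; intercept = 0.5714 − 0.02541×18.45 = 0.1025.
Vmax = 1/intercept = 9.75 μmol/min; Km = slope × Vmax = 0.02541 × 9.75 = 0.248 nM.

0.248 nM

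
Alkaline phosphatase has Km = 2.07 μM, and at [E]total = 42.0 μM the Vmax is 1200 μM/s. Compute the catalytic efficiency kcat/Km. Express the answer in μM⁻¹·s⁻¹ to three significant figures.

13.8 μM⁻¹·s⁻¹

kcat = Vmax/[E]total = 1200/42.0 = 28.6 s⁻¹.
kcat/Km = 28.6/2.07 = 13.8 μM⁻¹·s⁻¹.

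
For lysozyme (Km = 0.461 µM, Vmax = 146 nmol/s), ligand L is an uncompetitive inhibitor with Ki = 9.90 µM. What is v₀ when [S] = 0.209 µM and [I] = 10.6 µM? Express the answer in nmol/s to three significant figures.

34.1 nmol/s

α = 1 + [I]/Ki = 1 + 10.6/9.90 = 2.071.
For an uncompetitive inhibitor, both parameters are divided by α, giving Vmax/α and Km/α: Km,app = 0.223 µM, Vmax,app = 70.5 nmol/s.
v = Vmax,app·[S]/(Km,app + [S]) = 70.5 × 0.209/(0.223 + 0.209) = 34.1 nmol/s.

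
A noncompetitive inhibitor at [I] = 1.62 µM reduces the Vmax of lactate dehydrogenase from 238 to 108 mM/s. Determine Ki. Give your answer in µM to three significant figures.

Noncompetitive: Vmax,app = Vmax/α with α = 1 + [I]/Ki.
α = Vmax/Vmax,app = 238/108 = 2.204.
Since α = 1 + [I]/Ki, [I]/Ki = 2.204 − 1 = 1.204 and Ki = 1.62/1.204 = 1.35 µM.

1.35 µM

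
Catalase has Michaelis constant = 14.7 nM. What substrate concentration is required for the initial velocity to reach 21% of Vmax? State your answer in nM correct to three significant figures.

v/Vmax = [S]/(Km+[S]) = 0.21, so [S] = Km·0.21/(1 − 0.21) = 14.7 × 0.2658.
[S] = 3.91 nM.

3.91 nM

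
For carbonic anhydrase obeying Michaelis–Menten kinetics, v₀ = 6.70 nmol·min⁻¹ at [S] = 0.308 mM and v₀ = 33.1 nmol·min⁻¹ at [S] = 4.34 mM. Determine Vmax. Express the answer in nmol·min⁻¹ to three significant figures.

From v = Vmax[S]/(Km+[S]), each point gives Vmax = v(Km+[S])/[S].
Equating: 6.70(Km+0.308)/0.308 = 33.1(Km+4.34)/4.34.
21.75·Km + 6.70 = 7.627·Km + 33.1, so (21.75 − 7.627)·Km = 33.1 − 6.70.
Km = 26.40/14.13 = 1.87 mM; then Vmax = 6.70(1.87+0.308)/0.308 = 47.4 nmol·min⁻¹.

47.4 nmol·min⁻¹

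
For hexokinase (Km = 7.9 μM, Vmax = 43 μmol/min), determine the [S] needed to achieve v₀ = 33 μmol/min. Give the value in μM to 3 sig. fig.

Rearranging v = Vmax[S]/(Km+[S]) gives [S] = Km·v/(Vmax − v).
[S] = 7.9 × 33 / (43 − 33) = 260.7/10.00 = 26.1 μM.

26.1 μM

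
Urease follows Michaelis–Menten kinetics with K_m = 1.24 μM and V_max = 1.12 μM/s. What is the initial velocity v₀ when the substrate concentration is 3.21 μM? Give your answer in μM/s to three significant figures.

0.808 μM/s

v = Vmax·[S]/(Km + [S]) = 1.12 × 3.21 / (1.24 + 3.21)
  = 3.595 / 4.450 = 0.808 μM/s.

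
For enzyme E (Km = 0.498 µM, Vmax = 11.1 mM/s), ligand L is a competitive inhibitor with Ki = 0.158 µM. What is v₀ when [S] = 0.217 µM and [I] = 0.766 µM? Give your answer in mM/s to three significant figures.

α = 1 + [I]/Ki = 1 + 0.766/0.158 = 5.848.
For a competitive inhibitor, Vmax is unchanged and the apparent Km becomes α·Km: Km,app = 2.91 µM, Vmax,app = 11.1 mM/s.
v = Vmax,app·[S]/(Km,app + [S]) = 11.1 × 0.217/(2.91 + 0.217) = 0.770 mM/s.

0.770 mM/s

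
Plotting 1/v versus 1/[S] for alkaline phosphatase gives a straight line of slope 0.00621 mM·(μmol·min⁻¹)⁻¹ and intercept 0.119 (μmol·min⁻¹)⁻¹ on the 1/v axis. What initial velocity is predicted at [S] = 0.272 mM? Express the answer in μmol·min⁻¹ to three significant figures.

The y-intercept is 1/Vmax, so Vmax = 1/0.119 = 8.40 μmol·min⁻¹.
The slope is Km/Vmax, so Km = 0.00621 × 8.40 = 0.0522 mM.
Then v = 8.40 × 0.272/(0.0522 + 0.272) = 7.05 μmol·min⁻¹.

7.05 μmol·min⁻¹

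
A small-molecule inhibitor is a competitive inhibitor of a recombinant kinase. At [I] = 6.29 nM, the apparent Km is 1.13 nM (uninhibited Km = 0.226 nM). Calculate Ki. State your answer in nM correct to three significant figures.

Competitive: Km,app = α·Km with α = 1 + [I]/Ki.
α = Km,app/Km = 1.13/0.226 = 5.000.
Ki = [I]/(α − 1) = 6.29/4.000 = 1.57 nM.

1.57 nM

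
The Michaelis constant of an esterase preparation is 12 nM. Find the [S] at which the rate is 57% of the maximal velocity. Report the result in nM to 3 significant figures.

v/Vmax = [S]/(Km+[S]) = 0.57, so [S] = Km·0.57/(1 − 0.57) = 12 × 1.326.
[S] = 15.9 nM.

15.9 nM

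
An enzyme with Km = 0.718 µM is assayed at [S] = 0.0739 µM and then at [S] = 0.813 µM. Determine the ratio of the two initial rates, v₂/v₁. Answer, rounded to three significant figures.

The fractional saturations are [S]/(Km+[S]) = 0.0739/0.7919 = 0.09332 and 0.813/1.531 = 0.5310.
v₂/v₁ is just their ratio: 0.5310/0.09332 = 5.69.

5.69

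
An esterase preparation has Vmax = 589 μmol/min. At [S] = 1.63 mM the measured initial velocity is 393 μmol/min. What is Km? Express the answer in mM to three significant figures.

0.813 mM

v/Vmax = 393/589 = 0.6672 = [S]/(Km+[S]).
So Km + [S] = [S]/0.6672 = 2.443 mM, giving Km = 2.443 − 1.63 = 0.813 mM.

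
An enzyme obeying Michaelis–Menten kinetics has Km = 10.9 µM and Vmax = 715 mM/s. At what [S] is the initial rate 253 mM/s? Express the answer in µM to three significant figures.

Rearranging v = Vmax[S]/(Km+[S]) gives [S] = Km·v/(Vmax − v).
[S] = 10.9 × 253 / (715 − 253) = 2758/462.0 = 5.97 µM.

5.97 µM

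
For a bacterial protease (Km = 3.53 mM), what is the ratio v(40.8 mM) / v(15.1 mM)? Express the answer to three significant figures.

1.14

Since Vmax cancels, v₂/v₁ = [S]₂(Km+[S]₁) / [S]₁(Km+[S]₂).
= 40.8×(3.53+15.1) / (15.1×(3.53+40.8)) = 760.1/669.4 = 1.14.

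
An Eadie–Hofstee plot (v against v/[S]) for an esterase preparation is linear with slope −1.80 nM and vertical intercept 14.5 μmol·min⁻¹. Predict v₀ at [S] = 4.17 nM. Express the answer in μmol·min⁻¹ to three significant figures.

10.1 μmol·min⁻¹

In the Eadie–Hofstee form v = Vmax − Km·(v/[S]), the slope is −Km and the intercept is Vmax, so Km = 1.80 nM and Vmax = 14.5 μmol·min⁻¹.
v = 14.5 × 4.17/(1.80 + 4.17) = 10.1 μmol·min⁻¹.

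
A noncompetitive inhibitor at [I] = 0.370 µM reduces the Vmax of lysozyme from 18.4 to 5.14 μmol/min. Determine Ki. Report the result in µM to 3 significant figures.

0.143 µM

Noncompetitive: Vmax,app = Vmax/α with α = 1 + [I]/Ki.
α = Vmax/Vmax,app = 18.4/5.14 = 3.580.
Ki = [I]/(α − 1) = 0.370/2.580 = 0.143 µM.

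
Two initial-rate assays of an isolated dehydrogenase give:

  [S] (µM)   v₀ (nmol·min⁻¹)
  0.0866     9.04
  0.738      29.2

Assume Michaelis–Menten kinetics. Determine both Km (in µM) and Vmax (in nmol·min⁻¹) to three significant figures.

From v = Vmax[S]/(Km+[S]), each point gives Vmax = v(Km+[S])/[S].
Equating: 9.04(Km+0.0866)/0.0866 = 29.2(Km+0.738)/0.738.
104.4·Km + 9.04 = 39.57·Km + 29.2, so (104.4 − 39.57)·Km = 29.2 − 9.04.
Km = 20.16/64.82 = 0.311 µM; then Vmax = 9.04(0.311+0.0866)/0.0866 = 41.5 nmol·min⁻¹.

Km = 0.311 µM; Vmax = 41.5 nmol·min⁻¹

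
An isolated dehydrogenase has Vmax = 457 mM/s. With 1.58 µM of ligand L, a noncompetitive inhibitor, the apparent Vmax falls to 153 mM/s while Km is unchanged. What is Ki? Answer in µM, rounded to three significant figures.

0.795 µM

Noncompetitive: Vmax,app = Vmax/α with α = 1 + [I]/Ki.
α = Vmax/Vmax,app = 457/153 = 2.987.
Ki = [I]/(α − 1) = 1.58/1.987 = 0.795 µM.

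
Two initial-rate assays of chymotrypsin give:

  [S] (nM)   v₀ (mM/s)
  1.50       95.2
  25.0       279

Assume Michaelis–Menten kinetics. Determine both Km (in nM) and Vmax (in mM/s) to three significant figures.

From v = Vmax[S]/(Km+[S]), each point gives Vmax = v(Km+[S])/[S].
Equating: 95.2(Km+1.50)/1.50 = 279(Km+25.0)/25.0.
63.47·Km + 95.2 = 11.16·Km + 279, so (63.47 − 11.16)·Km = 279 − 95.2.
Km = 183.8/52.31 = 3.51 nM; then Vmax = 95.2(3.51+1.50)/1.50 = 318 mM/s.

Km = 3.51 nM; Vmax = 318 mM/s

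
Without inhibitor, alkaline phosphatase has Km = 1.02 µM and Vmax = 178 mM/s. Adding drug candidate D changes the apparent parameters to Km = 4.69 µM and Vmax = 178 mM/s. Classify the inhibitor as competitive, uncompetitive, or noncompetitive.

competitive

Km increases (1.02 → 4.69 µM) while Vmax is unchanged — the hallmark of competitive inhibition.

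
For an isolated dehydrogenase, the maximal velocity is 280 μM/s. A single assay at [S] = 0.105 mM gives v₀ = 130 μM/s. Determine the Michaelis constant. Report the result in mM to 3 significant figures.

0.121 mM

From v = Vmax[S]/(Km+[S]), Km = [S](Vmax − v)/v.
Km = 0.105 × (280 − 130) / 130 = 15.75/130 = 0.121 mM.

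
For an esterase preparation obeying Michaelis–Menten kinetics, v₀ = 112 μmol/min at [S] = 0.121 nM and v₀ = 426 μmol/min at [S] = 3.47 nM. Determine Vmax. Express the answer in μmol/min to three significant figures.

474 μmol/min

In reciprocal form, 1/v = (Km/Vmax)·(1/[S]) + 1/Vmax. The two points give (1/[S], 1/v) = (8.264, 0.008929) and (0.2882, 0.002347).
Slope = (0.008929 − 0.002347)/(8.264 − 0.2882) = 0.0008251; intercept = 0.008929 − 0.0008251×8.264 = 0.002110.
Vmax = 1/intercept = 474 μmol/min; Km = slope × Vmax = 0.0008251 × 474 = 0.391 nM.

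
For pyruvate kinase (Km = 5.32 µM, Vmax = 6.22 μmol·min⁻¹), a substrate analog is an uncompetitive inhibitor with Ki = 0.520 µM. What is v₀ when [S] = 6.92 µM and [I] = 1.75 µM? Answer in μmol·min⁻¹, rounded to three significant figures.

α = 1 + [I]/Ki = 1 + 1.75/0.520 = 4.365.
For an uncompetitive inhibitor, both parameters are divided by α, giving Vmax/α and Km/α: Km,app = 1.22 µM, Vmax,app = 1.42 μmol·min⁻¹.
v = Vmax,app·[S]/(Km,app + [S]) = 1.42 × 6.92/(1.22 + 6.92) = 1.21 μmol·min⁻¹.

1.21 μmol·min⁻¹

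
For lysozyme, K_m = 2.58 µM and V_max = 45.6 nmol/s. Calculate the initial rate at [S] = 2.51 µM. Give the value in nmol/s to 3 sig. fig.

v = Vmax·[S]/(Km + [S]) = 45.6 × 2.51 / (2.58 + 2.51)
  = 114.5 / 5.090 = 22.5 nmol/s.

22.5 nmol/s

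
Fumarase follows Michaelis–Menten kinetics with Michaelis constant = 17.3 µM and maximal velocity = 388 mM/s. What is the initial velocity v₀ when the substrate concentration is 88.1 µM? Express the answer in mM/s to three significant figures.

[S]/(Km+[S]) = 88.1/105.4 = 0.8359, the fractional saturation.
v = 0.8359 × Vmax = 0.8359 × 388 = 324 mM/s.

324 mM/s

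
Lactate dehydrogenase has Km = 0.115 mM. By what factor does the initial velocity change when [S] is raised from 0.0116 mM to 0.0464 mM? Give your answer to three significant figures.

3.14

The fractional saturations are [S]/(Km+[S]) = 0.0116/0.1266 = 0.09163 and 0.0464/0.1614 = 0.2875.
v₂/v₁ is just their ratio: 0.2875/0.09163 = 3.14.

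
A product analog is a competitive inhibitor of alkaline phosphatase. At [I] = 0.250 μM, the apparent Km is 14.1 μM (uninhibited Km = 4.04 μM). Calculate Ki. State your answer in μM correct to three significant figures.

0.100 μM

Competitive: Km,app = α·Km with α = 1 + [I]/Ki.
α = Km,app/Km = 14.1/4.04 = 3.490.
Since α = 1 + [I]/Ki, [I]/Ki = 3.490 − 1 = 2.490 and Ki = 0.250/2.490 = 0.100 μM.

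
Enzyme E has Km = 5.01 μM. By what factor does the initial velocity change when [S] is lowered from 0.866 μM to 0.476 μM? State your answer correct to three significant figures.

0.589

Since Vmax cancels, v₂/v₁ = [S]₂(Km+[S]₁) / [S]₁(Km+[S]₂).
= 0.476×(5.01+0.866) / (0.866×(5.01+0.476)) = 2.797/4.751 = 0.589.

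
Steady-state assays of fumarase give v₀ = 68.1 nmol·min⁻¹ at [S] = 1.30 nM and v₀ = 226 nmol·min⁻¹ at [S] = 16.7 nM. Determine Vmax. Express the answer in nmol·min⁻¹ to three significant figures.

In reciprocal form, 1/v = (Km/Vmax)·(1/[S]) + 1/Vmax. The two points give (1/[S], 1/v) = (0.7692, 0.01468) and (0.05988, 0.004425).
Slope = (0.01468 − 0.004425)/(0.7692 − 0.05988) = 0.01446; intercept = 0.01468 − 0.01446×0.7692 = 0.003559.
Vmax = 1/intercept = 281 nmol·min⁻¹; Km = slope × Vmax = 0.01446 × 281 = 4.06 nM.

281 nmol·min⁻¹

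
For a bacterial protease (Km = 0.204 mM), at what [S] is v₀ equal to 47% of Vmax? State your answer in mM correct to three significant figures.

0.181 mM

v/Vmax = [S]/(Km+[S]) = 0.47, so [S] = Km·0.47/(1 − 0.47) = 0.204 × 0.8868.
[S] = 0.181 mM.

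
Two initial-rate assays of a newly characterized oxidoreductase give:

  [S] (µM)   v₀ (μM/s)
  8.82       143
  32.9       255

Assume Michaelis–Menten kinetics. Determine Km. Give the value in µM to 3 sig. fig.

In reciprocal form, 1/v = (Km/Vmax)·(1/[S]) + 1/Vmax. The two points give (1/[S], 1/v) = (0.1134, 0.006993) and (0.03040, 0.003922).
Slope = (0.006993 − 0.003922)/(0.1134 − 0.03040) = 0.03701; intercept = 0.006993 − 0.03701×0.1134 = 0.002797.
Vmax = 1/intercept = 358 μM/s; Km = slope × Vmax = 0.03701 × 358 = 13.2 µM.

13.2 µM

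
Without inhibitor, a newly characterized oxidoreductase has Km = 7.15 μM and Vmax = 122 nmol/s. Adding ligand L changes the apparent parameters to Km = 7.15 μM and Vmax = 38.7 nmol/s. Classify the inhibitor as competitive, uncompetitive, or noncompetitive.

noncompetitive

Vmax decreases (122 → 38.7 nmol/s) while Km is unchanged — pure noncompetitive inhibition.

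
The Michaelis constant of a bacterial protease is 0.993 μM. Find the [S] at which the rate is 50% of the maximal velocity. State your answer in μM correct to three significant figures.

0.993 μM

v/Vmax = [S]/(Km+[S]) = 0.5, so [S] = Km·0.5/(1 − 0.5) = 0.993 × 1.000.
[S] = 0.993 μM.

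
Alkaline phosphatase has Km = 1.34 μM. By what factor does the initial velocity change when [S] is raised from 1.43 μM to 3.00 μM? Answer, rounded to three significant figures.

1.34

Since Vmax cancels, v₂/v₁ = [S]₂(Km+[S]₁) / [S]₁(Km+[S]₂).
= 3.00×(1.34+1.43) / (1.43×(1.34+3.00)) = 8.310/6.206 = 1.34.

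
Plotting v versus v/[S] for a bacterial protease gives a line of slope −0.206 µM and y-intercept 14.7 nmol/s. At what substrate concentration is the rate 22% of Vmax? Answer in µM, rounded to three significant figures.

The Eadie–Hofstee slope gives Km = 0.206 µM (slope = −Km).
v/Vmax = [S]/(Km+[S]) = 0.22 ⇒ [S] = Km·0.22/(1−0.22) = 0.206 × 0.2821 = 0.0581 µM.

0.0581 µM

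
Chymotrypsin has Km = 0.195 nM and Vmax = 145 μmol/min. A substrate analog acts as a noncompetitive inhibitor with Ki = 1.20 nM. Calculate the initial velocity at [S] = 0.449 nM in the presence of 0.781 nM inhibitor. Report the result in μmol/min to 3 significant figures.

With α = 1 + [I]/Ki = 1 + 0.781/1.20 = 1.651, the noncompetitive rate law is v = (Vmax/α)·[S] / (Km + [S]).
v = (145/1.651)×0.449 / (0.195 + 0.449) = 39.44/0.6440 = 61.2 μmol/min.

61.2 μmol/min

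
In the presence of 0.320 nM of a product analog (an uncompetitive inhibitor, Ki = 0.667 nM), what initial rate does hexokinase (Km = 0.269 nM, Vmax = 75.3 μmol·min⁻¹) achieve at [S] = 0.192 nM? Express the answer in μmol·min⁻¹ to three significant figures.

26.1 μmol·min⁻¹

With α = 1 + [I]/Ki = 1 + 0.320/0.667 = 1.480, the uncompetitive rate law is v = (Vmax/α)·[S] / (Km/α + [S]).
v = (75.3/1.480)×0.192 / (0.269/1.480 + 0.192) = 9.770/0.3738 = 26.1 μmol·min⁻¹.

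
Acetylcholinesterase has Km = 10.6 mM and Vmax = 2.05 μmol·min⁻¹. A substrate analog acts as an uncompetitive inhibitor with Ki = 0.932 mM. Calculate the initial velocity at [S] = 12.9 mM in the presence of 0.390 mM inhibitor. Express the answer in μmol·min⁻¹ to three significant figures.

0.915 μmol·min⁻¹

With α = 1 + [I]/Ki = 1 + 0.390/0.932 = 1.418, the uncompetitive rate law is v = (Vmax/α)·[S] / (Km/α + [S]).
v = (2.05/1.418)×12.9 / (10.6/1.418 + 12.9) = 18.64/20.37 = 0.915 μmol·min⁻¹.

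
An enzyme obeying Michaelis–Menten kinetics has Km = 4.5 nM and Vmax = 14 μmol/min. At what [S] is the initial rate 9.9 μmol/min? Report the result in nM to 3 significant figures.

Rearranging v = Vmax[S]/(Km+[S]) gives [S] = Km·v/(Vmax − v).
[S] = 4.5 × 9.9 / (14 − 9.9) = 44.55/4.100 = 10.9 nM.

10.9 nM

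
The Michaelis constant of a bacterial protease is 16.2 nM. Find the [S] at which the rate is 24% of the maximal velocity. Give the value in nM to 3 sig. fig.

5.12 nM

v/Vmax = [S]/(Km+[S]) = 0.24, so [S] = Km·0.24/(1 − 0.24) = 16.2 × 0.3158.
[S] = 5.12 nM.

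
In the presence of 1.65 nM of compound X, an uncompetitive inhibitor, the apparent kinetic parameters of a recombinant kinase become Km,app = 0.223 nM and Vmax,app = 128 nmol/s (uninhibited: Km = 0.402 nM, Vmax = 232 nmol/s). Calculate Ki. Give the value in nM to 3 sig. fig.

2.03 nM

Uncompetitive: Vmax,app = Vmax/α (and Km,app = Km/α) with α = 1 + [I]/Ki.
α = Vmax/Vmax,app = 232/128 = 1.812.
Since α = 1 + [I]/Ki, [I]/Ki = 1.812 − 1 = 0.8125 and Ki = 1.65/0.8125 = 2.03 nM.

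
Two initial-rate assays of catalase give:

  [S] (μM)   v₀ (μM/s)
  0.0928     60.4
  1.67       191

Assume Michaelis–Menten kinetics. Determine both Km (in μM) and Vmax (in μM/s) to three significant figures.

Km = 0.243 μM; Vmax = 219 μM/s

In reciprocal form, 1/v = (Km/Vmax)·(1/[S]) + 1/Vmax. The two points give (1/[S], 1/v) = (10.78, 0.01656) and (0.5988, 0.005236).
Slope = (0.01656 − 0.005236)/(10.78 − 0.5988) = 0.001112; intercept = 0.01656 − 0.001112×10.78 = 0.004570.
Vmax = 1/intercept = 219 μM/s; Km = slope × Vmax = 0.001112 × 219 = 0.243 μM.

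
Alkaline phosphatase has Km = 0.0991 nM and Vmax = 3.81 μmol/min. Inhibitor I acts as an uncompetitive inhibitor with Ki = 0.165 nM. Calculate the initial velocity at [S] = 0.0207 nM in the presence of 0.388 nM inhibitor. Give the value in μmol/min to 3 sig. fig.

α = 1 + [I]/Ki = 1 + 0.388/0.165 = 3.352.
For an uncompetitive inhibitor, both parameters are divided by α, giving Vmax/α and Km/α: Km,app = 0.0296 nM, Vmax,app = 1.14 μmol/min.
v = Vmax,app·[S]/(Km,app + [S]) = 1.14 × 0.0207/(0.0296 + 0.0207) = 0.468 μmol/min.

0.468 μmol/min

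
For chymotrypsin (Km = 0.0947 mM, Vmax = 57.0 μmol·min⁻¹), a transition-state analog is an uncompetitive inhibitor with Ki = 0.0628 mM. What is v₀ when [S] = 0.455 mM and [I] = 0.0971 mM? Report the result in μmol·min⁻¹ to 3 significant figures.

With α = 1 + [I]/Ki = 1 + 0.0971/0.0628 = 2.546, the uncompetitive rate law is v = (Vmax/α)·[S] / (Km/α + [S]).
v = (57.0/2.546)×0.455 / (0.0947/2.546 + 0.455) = 10.19/0.4922 = 20.7 μmol·min⁻¹.

20.7 μmol·min⁻¹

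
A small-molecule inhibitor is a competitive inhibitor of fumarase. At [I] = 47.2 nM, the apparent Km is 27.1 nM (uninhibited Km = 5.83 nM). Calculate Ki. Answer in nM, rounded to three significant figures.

Competitive: Km,app = α·Km with α = 1 + [I]/Ki.
α = Km,app/Km = 27.1/5.83 = 4.648.
Since α = 1 + [I]/Ki, [I]/Ki = 4.648 − 1 = 3.648 and Ki = 47.2/3.648 = 12.9 nM.

12.9 nM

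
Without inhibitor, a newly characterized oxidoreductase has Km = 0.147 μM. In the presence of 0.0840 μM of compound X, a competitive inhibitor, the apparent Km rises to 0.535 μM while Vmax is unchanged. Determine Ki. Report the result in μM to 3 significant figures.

0.0318 μM

Competitive: Km,app = α·Km with α = 1 + [I]/Ki.
α = Km,app/Km = 0.535/0.147 = 3.639.
Since α = 1 + [I]/Ki, [I]/Ki = 3.639 − 1 = 2.639 and Ki = 0.0840/2.639 = 0.0318 μM.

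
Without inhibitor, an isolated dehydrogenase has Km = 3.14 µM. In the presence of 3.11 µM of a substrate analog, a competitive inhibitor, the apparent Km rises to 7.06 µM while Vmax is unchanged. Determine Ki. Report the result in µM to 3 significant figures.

Competitive: Km,app = α·Km with α = 1 + [I]/Ki.
α = Km,app/Km = 7.06/3.14 = 2.248.
Since α = 1 + [I]/Ki, [I]/Ki = 2.248 − 1 = 1.248 and Ki = 3.11/1.248 = 2.49 µM.

2.49 µM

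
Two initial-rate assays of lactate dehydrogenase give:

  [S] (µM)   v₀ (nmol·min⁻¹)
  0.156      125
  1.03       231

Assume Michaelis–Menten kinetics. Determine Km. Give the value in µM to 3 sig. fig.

From v = Vmax[S]/(Km+[S]), each point gives Vmax = v(Km+[S])/[S].
Equating: 125(Km+0.156)/0.156 = 231(Km+1.03)/1.03.
801.3·Km + 125 = 224.3·Km + 231, so (801.3 − 224.3)·Km = 231 − 125.
Km = 106.0/577.0 = 0.184 µM; then Vmax = 125(0.184+0.156)/0.156 = 272 nmol·min⁻¹.

0.184 µM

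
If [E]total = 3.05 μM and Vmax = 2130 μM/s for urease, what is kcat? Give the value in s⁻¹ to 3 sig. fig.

kcat = Vmax/[E]total = 2130 μM/s / 3.05 μM = 698 s⁻¹.

698 s⁻¹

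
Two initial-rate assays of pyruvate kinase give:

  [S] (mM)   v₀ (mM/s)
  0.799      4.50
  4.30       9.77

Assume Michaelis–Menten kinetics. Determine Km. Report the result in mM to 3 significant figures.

1.57 mM

In reciprocal form, 1/v = (Km/Vmax)·(1/[S]) + 1/Vmax. The two points give (1/[S], 1/v) = (1.252, 0.2222) and (0.2326, 0.1024).
Slope = (0.2222 − 0.1024)/(1.252 − 0.2326) = 0.1176; intercept = 0.2222 − 0.1176×1.252 = 0.07500.
Vmax = 1/intercept = 13.3 mM/s; Km = slope × Vmax = 0.1176 × 13.3 = 1.57 mM.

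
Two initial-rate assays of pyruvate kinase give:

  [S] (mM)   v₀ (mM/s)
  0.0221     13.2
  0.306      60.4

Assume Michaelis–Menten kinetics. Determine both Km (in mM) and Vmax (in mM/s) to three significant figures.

Km = 0.118 mM; Vmax = 83.7 mM/s

In reciprocal form, 1/v = (Km/Vmax)·(1/[S]) + 1/Vmax. The two points give (1/[S], 1/v) = (45.25, 0.07576) and (3.268, 0.01656).
Slope = (0.07576 − 0.01656)/(45.25 − 3.268) = 0.001410; intercept = 0.07576 − 0.001410×45.25 = 0.01195.
Vmax = 1/intercept = 83.7 mM/s; Km = slope × Vmax = 0.001410 × 83.7 = 0.118 mM.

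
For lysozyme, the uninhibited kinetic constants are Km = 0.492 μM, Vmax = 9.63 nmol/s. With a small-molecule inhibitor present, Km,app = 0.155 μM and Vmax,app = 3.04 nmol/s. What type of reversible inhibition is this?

uncompetitive

Both Km and Vmax decrease by the same factor (~3.17-fold) — characteristic of uncompetitive inhibition.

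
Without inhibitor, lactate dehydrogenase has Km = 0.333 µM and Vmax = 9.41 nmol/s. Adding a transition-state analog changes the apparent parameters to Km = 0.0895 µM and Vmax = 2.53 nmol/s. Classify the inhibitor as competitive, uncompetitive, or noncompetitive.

Both Km and Vmax decrease by the same factor (~3.72-fold) — characteristic of uncompetitive inhibition.

uncompetitive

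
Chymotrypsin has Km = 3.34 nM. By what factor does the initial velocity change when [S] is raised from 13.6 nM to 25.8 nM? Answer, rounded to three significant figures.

1.10

Since Vmax cancels, v₂/v₁ = [S]₂(Km+[S]₁) / [S]₁(Km+[S]₂).
= 25.8×(3.34+13.6) / (13.6×(3.34+25.8)) = 437.1/396.3 = 1.10.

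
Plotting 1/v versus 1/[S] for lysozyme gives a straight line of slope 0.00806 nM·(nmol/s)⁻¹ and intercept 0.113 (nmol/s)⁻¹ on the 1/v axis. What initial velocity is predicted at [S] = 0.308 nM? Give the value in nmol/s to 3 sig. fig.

7.19 nmol/s

The y-intercept is 1/Vmax, so Vmax = 1/0.113 = 8.85 nmol/s.
The slope is Km/Vmax, so Km = 0.00806 × 8.85 = 0.0713 nM.
Then v = 8.85 × 0.308/(0.0713 + 0.308) = 7.19 nmol/s.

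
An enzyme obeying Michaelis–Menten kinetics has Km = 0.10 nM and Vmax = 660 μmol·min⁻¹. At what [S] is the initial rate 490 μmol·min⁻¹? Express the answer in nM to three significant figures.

0.288 nM

Rearranging v = Vmax[S]/(Km+[S]) gives [S] = Km·v/(Vmax − v).
[S] = 0.10 × 490 / (660 − 490) = 49.00/170.0 = 0.288 nM.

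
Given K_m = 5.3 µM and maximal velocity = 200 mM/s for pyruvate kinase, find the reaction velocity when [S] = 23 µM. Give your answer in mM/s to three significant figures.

163 mM/s

v = Vmax·[S]/(Km + [S]) = 200 × 23 / (5.3 + 23)
  = 4600 / 28.30 = 163 mM/s.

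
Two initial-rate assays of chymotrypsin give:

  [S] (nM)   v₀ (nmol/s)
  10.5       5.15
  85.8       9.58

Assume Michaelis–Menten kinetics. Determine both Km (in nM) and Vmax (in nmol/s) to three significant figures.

In reciprocal form, 1/v = (Km/Vmax)·(1/[S]) + 1/Vmax. The two points give (1/[S], 1/v) = (0.09524, 0.1942) and (0.01166, 0.1044).
Slope = (0.1942 − 0.1044)/(0.09524 − 0.01166) = 1.074; intercept = 0.1942 − 1.074×0.09524 = 0.09186.
Vmax = 1/intercept = 10.9 nmol/s; Km = slope × Vmax = 1.074 × 10.9 = 11.7 nM.

Km = 11.7 nM; Vmax = 10.9 nmol/s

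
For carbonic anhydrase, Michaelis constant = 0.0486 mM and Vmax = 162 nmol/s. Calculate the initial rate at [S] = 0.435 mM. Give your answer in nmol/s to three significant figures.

[S]/(Km+[S]) = 0.435/0.4836 = 0.8995, the fractional saturation.
v = 0.8995 × Vmax = 0.8995 × 162 = 146 nmol/s.

146 nmol/s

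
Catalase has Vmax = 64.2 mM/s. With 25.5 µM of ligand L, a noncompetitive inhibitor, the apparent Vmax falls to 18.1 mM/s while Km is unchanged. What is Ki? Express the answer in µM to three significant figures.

10.0 µM

Noncompetitive: Vmax,app = Vmax/α with α = 1 + [I]/Ki.
α = Vmax/Vmax,app = 64.2/18.1 = 3.547.
Since α = 1 + [I]/Ki, [I]/Ki = 3.547 − 1 = 2.547 and Ki = 25.5/2.547 = 10.0 µM.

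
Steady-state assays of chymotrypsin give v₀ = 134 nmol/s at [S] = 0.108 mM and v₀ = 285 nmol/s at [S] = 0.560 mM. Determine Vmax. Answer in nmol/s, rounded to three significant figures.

In reciprocal form, 1/v = (Km/Vmax)·(1/[S]) + 1/Vmax. The two points give (1/[S], 1/v) = (9.259, 0.007463) and (1.786, 0.003509).
Slope = (0.007463 − 0.003509)/(9.259 − 1.786) = 0.0005291; intercept = 0.007463 − 0.0005291×9.259 = 0.002564.
Vmax = 1/intercept = 390 nmol/s; Km = slope × Vmax = 0.0005291 × 390 = 0.206 mM.

390 nmol/s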